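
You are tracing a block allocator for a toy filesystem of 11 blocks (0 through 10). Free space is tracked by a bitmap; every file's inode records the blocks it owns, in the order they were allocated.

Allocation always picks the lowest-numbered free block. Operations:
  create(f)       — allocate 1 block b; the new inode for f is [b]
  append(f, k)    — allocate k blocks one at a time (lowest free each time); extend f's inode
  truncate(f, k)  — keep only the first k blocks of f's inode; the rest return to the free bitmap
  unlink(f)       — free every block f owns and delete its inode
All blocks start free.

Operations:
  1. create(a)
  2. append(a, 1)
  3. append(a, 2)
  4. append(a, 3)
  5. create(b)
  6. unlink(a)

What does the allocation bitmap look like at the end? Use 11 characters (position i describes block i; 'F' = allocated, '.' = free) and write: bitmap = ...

bitmap = .......F...

[1] create(a) — a=0 (map F..........)
[2] append(a, 1) — a=0,1 (map FF.........)
[3] append(a, 2) — a=0,1,2,3 (map FFFF.......)
[4] append(a, 3) — a=0,1,2,3,4,5,6 (map FFFFFFF....)
[5] create(b) — a=0,1,2,3,4,5,6 b=7 (map FFFFFFFF...)
[6] unlink(a) — b=7 (map .......F...)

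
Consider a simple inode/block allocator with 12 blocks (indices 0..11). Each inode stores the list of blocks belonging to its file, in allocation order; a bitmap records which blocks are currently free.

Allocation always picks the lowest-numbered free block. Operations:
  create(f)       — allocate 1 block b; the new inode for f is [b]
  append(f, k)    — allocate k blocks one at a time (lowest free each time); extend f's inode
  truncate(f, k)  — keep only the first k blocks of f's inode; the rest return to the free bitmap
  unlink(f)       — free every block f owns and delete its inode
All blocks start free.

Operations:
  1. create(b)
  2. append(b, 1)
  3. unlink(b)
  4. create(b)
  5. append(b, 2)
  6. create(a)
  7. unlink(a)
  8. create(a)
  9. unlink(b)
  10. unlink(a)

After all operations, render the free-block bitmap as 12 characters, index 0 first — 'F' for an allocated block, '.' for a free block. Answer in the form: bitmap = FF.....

after create(b) → b:[0]  free=[F...........]
after append(b, 1) → b:[0, 1]  free=[FF..........]
after unlink(b) →   free=[............]
after create(b) → b:[0]  free=[F...........]
after append(b, 2) → b:[0, 1, 2]  free=[FFF.........]
after create(a) → a:[3], b:[0, 1, 2]  free=[FFFF........]
after unlink(a) → b:[0, 1, 2]  free=[FFF.........]
after create(a) → a:[3], b:[0, 1, 2]  free=[FFFF........]
after unlink(b) → a:[3]  free=[...F........]
after unlink(a) →   free=[............]

bitmap = ............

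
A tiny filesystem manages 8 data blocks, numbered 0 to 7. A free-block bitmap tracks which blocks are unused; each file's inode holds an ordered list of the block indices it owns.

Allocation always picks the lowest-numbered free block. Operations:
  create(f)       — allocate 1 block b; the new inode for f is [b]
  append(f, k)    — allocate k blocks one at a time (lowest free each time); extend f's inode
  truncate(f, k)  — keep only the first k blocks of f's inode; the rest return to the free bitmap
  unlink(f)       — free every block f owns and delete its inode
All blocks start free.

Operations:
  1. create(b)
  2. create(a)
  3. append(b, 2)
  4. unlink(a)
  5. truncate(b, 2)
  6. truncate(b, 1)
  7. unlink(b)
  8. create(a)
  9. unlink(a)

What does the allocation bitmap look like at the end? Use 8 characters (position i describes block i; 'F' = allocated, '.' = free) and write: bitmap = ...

after create(b) → b:[0]  free=[F.......]
after create(a) → a:[1], b:[0]  free=[FF......]
after append(b, 2) → a:[1], b:[0, 2, 3]  free=[FFFF....]
after unlink(a) → b:[0, 2, 3]  free=[F.FF....]
after truncate(b, 2) → b:[0, 2]  free=[F.F.....]
after truncate(b, 1) → b:[0]  free=[F.......]
after unlink(b) →   free=[........]
after create(a) → a:[0]  free=[F.......]
after unlink(a) →   free=[........]

bitmap = ........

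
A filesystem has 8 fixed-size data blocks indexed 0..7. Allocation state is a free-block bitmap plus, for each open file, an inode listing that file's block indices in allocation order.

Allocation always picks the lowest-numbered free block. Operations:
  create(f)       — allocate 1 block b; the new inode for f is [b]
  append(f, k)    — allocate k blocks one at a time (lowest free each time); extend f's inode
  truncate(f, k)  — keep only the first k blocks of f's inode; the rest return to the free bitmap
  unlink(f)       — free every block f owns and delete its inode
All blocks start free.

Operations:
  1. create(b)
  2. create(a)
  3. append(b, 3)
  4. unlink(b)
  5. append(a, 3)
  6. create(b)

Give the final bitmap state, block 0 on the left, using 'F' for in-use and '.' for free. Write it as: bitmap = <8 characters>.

bitmap = FFFFF...

after create(b) → b:[0]  free=[F.......]
after create(a) → a:[1], b:[0]  free=[FF......]
after append(b, 3) → a:[1], b:[0, 2, 3, 4]  free=[FFFFF...]
after unlink(b) → a:[1]  free=[.F......]
after append(a, 3) → a:[1, 0, 2, 3]  free=[FFFF....]
after create(b) → a:[1, 0, 2, 3], b:[4]  free=[FFFFF...]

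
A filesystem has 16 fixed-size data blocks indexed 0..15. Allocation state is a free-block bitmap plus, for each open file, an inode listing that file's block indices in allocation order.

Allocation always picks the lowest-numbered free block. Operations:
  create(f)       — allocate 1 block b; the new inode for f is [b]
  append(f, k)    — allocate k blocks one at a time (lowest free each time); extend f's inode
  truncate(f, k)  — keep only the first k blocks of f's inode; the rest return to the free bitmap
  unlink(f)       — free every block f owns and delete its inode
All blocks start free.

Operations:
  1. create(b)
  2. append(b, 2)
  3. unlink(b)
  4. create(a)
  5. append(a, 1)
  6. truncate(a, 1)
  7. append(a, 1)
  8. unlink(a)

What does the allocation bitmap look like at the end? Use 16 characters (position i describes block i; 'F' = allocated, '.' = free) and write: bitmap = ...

  1. create(b)  ⇒  F...............  {b→[0]}
  2. append(b, 2)  ⇒  FFF.............  {b→[0, 1, 2]}
  3. unlink(b)  ⇒  ................  {}
  4. create(a)  ⇒  F...............  {a→[0]}
  5. append(a, 1)  ⇒  FF..............  {a→[0, 1]}
  6. truncate(a, 1)  ⇒  F...............  {a→[0]}
  7. append(a, 1)  ⇒  FF..............  {a→[0, 1]}
  8. unlink(a)  ⇒  ................  {}

bitmap = ................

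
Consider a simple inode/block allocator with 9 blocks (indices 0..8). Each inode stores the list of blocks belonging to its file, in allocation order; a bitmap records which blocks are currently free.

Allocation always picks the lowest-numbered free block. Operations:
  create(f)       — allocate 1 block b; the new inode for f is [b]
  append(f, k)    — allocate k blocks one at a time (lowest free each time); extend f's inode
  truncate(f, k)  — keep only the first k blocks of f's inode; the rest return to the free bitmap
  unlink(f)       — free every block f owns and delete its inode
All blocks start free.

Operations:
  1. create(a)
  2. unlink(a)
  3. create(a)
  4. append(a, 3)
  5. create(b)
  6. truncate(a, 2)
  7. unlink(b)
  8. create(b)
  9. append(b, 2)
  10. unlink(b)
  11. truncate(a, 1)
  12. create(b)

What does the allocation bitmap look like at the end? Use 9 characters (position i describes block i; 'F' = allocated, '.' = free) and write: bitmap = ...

bitmap = FF.......

[1] create(a) — a=0 (map F........)
[2] unlink(a) —  (map .........)
[3] create(a) — a=0 (map F........)
[4] append(a, 3) — a=0,1,2,3 (map FFFF.....)
[5] create(b) — a=0,1,2,3 b=4 (map FFFFF....)
[6] truncate(a, 2) — a=0,1 b=4 (map FF..F....)
[7] unlink(b) — a=0,1 (map FF.......)
[8] create(b) — a=0,1 b=2 (map FFF......)
[9] append(b, 2) — a=0,1 b=2,3,4 (map FFFFF....)
[10] unlink(b) — a=0,1 (map FF.......)
[11] truncate(a, 1) — a=0 (map F........)
[12] create(b) — a=0 b=1 (map FF.......)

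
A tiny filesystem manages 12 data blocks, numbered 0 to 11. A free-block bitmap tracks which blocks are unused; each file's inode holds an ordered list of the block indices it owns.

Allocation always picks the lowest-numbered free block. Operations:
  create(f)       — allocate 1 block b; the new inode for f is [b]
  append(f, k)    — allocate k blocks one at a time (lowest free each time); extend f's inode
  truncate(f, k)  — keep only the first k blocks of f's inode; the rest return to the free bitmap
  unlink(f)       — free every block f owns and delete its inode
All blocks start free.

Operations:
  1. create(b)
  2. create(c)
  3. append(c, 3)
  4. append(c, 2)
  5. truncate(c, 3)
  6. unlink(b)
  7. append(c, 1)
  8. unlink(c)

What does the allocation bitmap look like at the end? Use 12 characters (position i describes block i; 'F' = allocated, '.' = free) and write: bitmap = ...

create(b): bitmap=F........... | b=[0]
create(c): bitmap=FF.......... | b=[0] c=[1]
append(c, 3): bitmap=FFFFF....... | b=[0] c=[1, 2, 3, 4]
append(c, 2): bitmap=FFFFFFF..... | b=[0] c=[1, 2, 3, 4, 5, 6]
truncate(c, 3): bitmap=FFFF........ | b=[0] c=[1, 2, 3]
unlink(b): bitmap=.FFF........ | c=[1, 2, 3]
append(c, 1): bitmap=FFFF........ | c=[1, 2, 3, 0]
unlink(c): bitmap=............ | 

bitmap = ............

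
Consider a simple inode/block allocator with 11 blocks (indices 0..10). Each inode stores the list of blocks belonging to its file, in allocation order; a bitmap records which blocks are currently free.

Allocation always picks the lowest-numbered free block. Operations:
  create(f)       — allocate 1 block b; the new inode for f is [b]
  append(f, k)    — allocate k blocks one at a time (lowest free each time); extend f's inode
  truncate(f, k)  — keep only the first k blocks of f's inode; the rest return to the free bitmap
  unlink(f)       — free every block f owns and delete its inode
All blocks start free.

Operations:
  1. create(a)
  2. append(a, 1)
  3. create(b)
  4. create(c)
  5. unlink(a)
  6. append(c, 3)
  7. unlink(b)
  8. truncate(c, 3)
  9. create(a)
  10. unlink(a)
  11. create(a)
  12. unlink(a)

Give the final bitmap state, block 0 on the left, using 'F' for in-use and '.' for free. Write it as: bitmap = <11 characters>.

bitmap = FF.F.......

after create(a) → a:[0]  free=[F..........]
after append(a, 1) → a:[0, 1]  free=[FF.........]
after create(b) → a:[0, 1], b:[2]  free=[FFF........]
after create(c) → a:[0, 1], b:[2], c:[3]  free=[FFFF.......]
after unlink(a) → b:[2], c:[3]  free=[..FF.......]
after append(c, 3) → b:[2], c:[3, 0, 1, 4]  free=[FFFFF......]
after unlink(b) → c:[3, 0, 1, 4]  free=[FF.FF......]
after truncate(c, 3) → c:[3, 0, 1]  free=[FF.F.......]
after create(a) → a:[2], c:[3, 0, 1]  free=[FFFF.......]
after unlink(a) → c:[3, 0, 1]  free=[FF.F.......]
after create(a) → a:[2], c:[3, 0, 1]  free=[FFFF.......]
after unlink(a) → c:[3, 0, 1]  free=[FF.F.......]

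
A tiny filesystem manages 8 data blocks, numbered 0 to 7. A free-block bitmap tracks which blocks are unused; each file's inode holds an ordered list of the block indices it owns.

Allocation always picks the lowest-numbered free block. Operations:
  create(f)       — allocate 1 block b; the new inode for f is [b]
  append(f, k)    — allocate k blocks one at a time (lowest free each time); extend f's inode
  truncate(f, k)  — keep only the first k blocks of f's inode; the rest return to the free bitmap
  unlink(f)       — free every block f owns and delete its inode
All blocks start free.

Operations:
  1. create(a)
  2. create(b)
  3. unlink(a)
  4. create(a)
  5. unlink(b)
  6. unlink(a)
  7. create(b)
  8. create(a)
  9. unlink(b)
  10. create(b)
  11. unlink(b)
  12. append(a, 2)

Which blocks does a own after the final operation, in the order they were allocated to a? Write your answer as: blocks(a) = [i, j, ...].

after create(a) → a:[0]  free=[F.......]
after create(b) → a:[0], b:[1]  free=[FF......]
after unlink(a) → b:[1]  free=[.F......]
after create(a) → a:[0], b:[1]  free=[FF......]
after unlink(b) → a:[0]  free=[F.......]
after unlink(a) →   free=[........]
after create(b) → b:[0]  free=[F.......]
after create(a) → a:[1], b:[0]  free=[FF......]
after unlink(b) → a:[1]  free=[.F......]
after create(b) → a:[1], b:[0]  free=[FF......]
after unlink(b) → a:[1]  free=[.F......]
after append(a, 2) → a:[1, 0, 2]  free=[FFF.....]

blocks(a) = [1, 0, 2]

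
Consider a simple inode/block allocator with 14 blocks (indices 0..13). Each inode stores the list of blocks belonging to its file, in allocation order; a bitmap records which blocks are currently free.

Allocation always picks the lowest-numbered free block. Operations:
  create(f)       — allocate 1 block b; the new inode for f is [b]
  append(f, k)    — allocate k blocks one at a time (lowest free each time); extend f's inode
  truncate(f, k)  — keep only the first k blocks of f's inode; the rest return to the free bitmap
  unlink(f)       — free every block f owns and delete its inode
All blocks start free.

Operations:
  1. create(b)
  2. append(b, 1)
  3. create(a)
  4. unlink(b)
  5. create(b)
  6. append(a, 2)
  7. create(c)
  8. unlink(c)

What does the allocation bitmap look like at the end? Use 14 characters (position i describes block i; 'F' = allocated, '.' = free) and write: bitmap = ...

[1] create(b) — b=0 (map F.............)
[2] append(b, 1) — b=0,1 (map FF............)
[3] create(a) — a=2 b=0,1 (map FFF...........)
[4] unlink(b) — a=2 (map ..F...........)
[5] create(b) — a=2 b=0 (map F.F...........)
[6] append(a, 2) — a=2,1,3 b=0 (map FFFF..........)
[7] create(c) — a=2,1,3 b=0 c=4 (map FFFFF.........)
[8] unlink(c) — a=2,1,3 b=0 (map FFFF..........)

bitmap = FFFF..........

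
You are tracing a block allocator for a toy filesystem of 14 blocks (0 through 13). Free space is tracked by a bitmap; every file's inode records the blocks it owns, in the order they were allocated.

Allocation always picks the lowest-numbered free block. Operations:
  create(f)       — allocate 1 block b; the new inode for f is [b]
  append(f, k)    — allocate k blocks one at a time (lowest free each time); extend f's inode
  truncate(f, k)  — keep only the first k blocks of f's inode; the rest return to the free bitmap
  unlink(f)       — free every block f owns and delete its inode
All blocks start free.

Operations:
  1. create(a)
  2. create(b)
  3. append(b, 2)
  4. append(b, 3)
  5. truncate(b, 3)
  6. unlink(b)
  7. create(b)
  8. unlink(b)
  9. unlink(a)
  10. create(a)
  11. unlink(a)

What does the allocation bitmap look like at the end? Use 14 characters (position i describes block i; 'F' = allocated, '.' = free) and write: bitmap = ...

create(a): bitmap=F............. | a=[0]
create(b): bitmap=FF............ | a=[0] b=[1]
append(b, 2): bitmap=FFFF.......... | a=[0] b=[1, 2, 3]
append(b, 3): bitmap=FFFFFFF....... | a=[0] b=[1, 2, 3, 4, 5, 6]
truncate(b, 3): bitmap=FFFF.......... | a=[0] b=[1, 2, 3]
unlink(b): bitmap=F............. | a=[0]
create(b): bitmap=FF............ | a=[0] b=[1]
unlink(b): bitmap=F............. | a=[0]
unlink(a): bitmap=.............. | 
create(a): bitmap=F............. | a=[0]
unlink(a): bitmap=.............. | 

bitmap = ..............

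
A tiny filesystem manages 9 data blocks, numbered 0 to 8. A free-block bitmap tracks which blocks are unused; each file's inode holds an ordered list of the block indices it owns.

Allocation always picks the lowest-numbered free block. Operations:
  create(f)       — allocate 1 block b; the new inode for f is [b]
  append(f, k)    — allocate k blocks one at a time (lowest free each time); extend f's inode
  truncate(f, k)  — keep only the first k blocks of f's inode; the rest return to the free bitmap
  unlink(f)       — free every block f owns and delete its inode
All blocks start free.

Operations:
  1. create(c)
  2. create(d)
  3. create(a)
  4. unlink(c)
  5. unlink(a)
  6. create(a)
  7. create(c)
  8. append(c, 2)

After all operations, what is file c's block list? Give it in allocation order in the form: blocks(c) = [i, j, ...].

blocks(c) = [2, 3, 4]

  1. create(c)  ⇒  F........  {c→[0]}
  2. create(d)  ⇒  FF.......  {c→[0]; d→[1]}
  3. create(a)  ⇒  FFF......  {a→[2]; c→[0]; d→[1]}
  4. unlink(c)  ⇒  .FF......  {a→[2]; d→[1]}
  5. unlink(a)  ⇒  .F.......  {d→[1]}
  6. create(a)  ⇒  FF.......  {a→[0]; d→[1]}
  7. create(c)  ⇒  FFF......  {a→[0]; c→[2]; d→[1]}
  8. append(c, 2)  ⇒  FFFFF....  {a→[0]; c→[2, 3, 4]; d→[1]}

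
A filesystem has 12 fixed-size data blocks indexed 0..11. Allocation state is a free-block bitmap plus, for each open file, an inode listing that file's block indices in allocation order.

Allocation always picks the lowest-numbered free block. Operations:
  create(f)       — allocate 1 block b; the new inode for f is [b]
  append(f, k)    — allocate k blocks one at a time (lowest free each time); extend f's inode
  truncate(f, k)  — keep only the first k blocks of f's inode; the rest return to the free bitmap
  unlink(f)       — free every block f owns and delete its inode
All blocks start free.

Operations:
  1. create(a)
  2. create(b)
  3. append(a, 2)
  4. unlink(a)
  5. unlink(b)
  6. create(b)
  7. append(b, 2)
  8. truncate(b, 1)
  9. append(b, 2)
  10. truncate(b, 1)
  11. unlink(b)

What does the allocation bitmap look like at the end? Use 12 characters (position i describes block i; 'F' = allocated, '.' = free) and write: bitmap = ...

[1] create(a) — a=0 (map F...........)
[2] create(b) — a=0 b=1 (map FF..........)
[3] append(a, 2) — a=0,2,3 b=1 (map FFFF........)
[4] unlink(a) — b=1 (map .F..........)
[5] unlink(b) —  (map ............)
[6] create(b) — b=0 (map F...........)
[7] append(b, 2) — b=0,1,2 (map FFF.........)
[8] truncate(b, 1) — b=0 (map F...........)
[9] append(b, 2) — b=0,1,2 (map FFF.........)
[10] truncate(b, 1) — b=0 (map F...........)
[11] unlink(b) —  (map ............)

bitmap = ............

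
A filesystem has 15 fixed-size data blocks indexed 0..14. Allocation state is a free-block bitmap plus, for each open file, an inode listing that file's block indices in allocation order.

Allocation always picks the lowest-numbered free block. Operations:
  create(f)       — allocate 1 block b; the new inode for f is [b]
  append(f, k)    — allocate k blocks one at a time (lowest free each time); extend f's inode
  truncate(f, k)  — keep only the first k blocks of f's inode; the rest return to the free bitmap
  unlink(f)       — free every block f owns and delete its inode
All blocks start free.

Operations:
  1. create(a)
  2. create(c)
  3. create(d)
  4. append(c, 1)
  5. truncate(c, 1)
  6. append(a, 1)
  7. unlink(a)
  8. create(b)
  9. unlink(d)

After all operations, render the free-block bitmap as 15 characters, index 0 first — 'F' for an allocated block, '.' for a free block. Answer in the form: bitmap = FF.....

[1] create(a) — a=0 (map F..............)
[2] create(c) — a=0 c=1 (map FF.............)
[3] create(d) — a=0 c=1 d=2 (map FFF............)
[4] append(c, 1) — a=0 c=1,3 d=2 (map FFFF...........)
[5] truncate(c, 1) — a=0 c=1 d=2 (map FFF............)
[6] append(a, 1) — a=0,3 c=1 d=2 (map FFFF...........)
[7] unlink(a) — c=1 d=2 (map .FF............)
[8] create(b) — b=0 c=1 d=2 (map FFF............)
[9] unlink(d) — b=0 c=1 (map FF.............)

bitmap = FF.............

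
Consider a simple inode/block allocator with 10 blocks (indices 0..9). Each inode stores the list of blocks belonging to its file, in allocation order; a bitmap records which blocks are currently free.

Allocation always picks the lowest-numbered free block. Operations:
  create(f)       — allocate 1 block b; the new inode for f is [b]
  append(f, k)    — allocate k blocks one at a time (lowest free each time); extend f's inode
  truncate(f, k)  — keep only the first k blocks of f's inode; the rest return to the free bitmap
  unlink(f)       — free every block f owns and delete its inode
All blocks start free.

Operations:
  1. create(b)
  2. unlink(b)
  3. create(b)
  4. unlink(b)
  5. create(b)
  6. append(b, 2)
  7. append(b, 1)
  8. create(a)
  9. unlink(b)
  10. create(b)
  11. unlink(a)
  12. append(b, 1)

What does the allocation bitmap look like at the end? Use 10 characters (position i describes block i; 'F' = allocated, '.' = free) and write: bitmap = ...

bitmap = FF........

  1. create(b)  ⇒  F.........  {b→[0]}
  2. unlink(b)  ⇒  ..........  {}
  3. create(b)  ⇒  F.........  {b→[0]}
  4. unlink(b)  ⇒  ..........  {}
  5. create(b)  ⇒  F.........  {b→[0]}
  6. append(b, 2)  ⇒  FFF.......  {b→[0, 1, 2]}
  7. append(b, 1)  ⇒  FFFF......  {b→[0, 1, 2, 3]}
  8. create(a)  ⇒  FFFFF.....  {a→[4]; b→[0, 1, 2, 3]}
  9. unlink(b)  ⇒  ....F.....  {a→[4]}
  10. create(b)  ⇒  F...F.....  {a→[4]; b→[0]}
  11. unlink(a)  ⇒  F.........  {b→[0]}
  12. append(b, 1)  ⇒  FF........  {b→[0, 1]}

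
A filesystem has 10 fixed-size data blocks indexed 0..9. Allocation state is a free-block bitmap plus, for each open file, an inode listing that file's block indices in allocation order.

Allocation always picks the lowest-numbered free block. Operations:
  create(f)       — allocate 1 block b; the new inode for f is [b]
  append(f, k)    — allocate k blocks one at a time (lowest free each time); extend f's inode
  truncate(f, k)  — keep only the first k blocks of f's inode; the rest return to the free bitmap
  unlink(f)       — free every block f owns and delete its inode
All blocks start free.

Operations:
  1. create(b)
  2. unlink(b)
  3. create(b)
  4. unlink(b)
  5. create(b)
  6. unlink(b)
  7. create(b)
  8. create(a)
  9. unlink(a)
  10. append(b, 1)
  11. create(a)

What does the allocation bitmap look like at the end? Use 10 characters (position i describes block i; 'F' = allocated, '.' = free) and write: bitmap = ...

after create(b) → b:[0]  free=[F.........]
after unlink(b) →   free=[..........]
after create(b) → b:[0]  free=[F.........]
after unlink(b) →   free=[..........]
after create(b) → b:[0]  free=[F.........]
after unlink(b) →   free=[..........]
after create(b) → b:[0]  free=[F.........]
after create(a) → a:[1], b:[0]  free=[FF........]
after unlink(a) → b:[0]  free=[F.........]
after append(b, 1) → b:[0, 1]  free=[FF........]
after create(a) → a:[2], b:[0, 1]  free=[FFF.......]

bitmap = FFF.......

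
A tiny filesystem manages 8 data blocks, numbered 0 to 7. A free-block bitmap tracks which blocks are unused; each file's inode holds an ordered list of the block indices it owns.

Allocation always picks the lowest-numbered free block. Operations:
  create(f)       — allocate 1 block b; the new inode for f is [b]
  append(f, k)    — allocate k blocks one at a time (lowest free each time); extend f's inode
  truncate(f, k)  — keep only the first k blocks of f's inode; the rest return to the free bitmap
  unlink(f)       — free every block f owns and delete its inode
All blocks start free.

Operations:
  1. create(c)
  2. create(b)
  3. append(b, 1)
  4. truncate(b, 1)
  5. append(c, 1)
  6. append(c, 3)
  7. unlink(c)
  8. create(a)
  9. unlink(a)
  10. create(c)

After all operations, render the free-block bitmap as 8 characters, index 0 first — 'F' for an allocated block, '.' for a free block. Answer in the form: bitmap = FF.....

bitmap = FF......

  1. create(c)  ⇒  F.......  {c→[0]}
  2. create(b)  ⇒  FF......  {b→[1]; c→[0]}
  3. append(b, 1)  ⇒  FFF.....  {b→[1, 2]; c→[0]}
  4. truncate(b, 1)  ⇒  FF......  {b→[1]; c→[0]}
  5. append(c, 1)  ⇒  FFF.....  {b→[1]; c→[0, 2]}
  6. append(c, 3)  ⇒  FFFFFF..  {b→[1]; c→[0, 2, 3, 4, 5]}
  7. unlink(c)  ⇒  .F......  {b→[1]}
  8. create(a)  ⇒  FF......  {a→[0]; b→[1]}
  9. unlink(a)  ⇒  .F......  {b→[1]}
  10. create(c)  ⇒  FF......  {b→[1]; c→[0]}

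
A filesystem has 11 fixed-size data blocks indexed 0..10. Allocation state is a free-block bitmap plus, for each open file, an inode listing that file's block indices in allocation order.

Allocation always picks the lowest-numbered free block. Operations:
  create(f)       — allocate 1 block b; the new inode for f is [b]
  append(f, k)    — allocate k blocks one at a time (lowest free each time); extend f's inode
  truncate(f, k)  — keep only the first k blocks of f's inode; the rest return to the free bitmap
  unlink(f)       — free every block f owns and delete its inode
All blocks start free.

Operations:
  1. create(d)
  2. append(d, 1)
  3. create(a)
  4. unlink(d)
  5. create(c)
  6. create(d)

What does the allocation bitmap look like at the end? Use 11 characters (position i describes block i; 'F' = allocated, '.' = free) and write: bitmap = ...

bitmap = FFF........

[1] create(d) — d=0 (map F..........)
[2] append(d, 1) — d=0,1 (map FF.........)
[3] create(a) — a=2 d=0,1 (map FFF........)
[4] unlink(d) — a=2 (map ..F........)
[5] create(c) — a=2 c=0 (map F.F........)
[6] create(d) — a=2 c=0 d=1 (map FFF........)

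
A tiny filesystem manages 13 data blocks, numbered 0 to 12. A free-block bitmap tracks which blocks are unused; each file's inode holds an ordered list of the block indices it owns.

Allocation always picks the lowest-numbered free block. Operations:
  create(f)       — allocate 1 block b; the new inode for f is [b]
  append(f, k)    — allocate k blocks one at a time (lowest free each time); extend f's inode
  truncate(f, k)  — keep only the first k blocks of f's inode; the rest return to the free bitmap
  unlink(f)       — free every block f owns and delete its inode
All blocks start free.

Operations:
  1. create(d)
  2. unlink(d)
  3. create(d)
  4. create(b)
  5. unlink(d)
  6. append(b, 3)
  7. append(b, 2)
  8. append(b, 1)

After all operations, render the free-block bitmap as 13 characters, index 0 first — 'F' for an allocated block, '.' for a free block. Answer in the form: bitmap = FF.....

after create(d) → d:[0]  free=[F............]
after unlink(d) →   free=[.............]
after create(d) → d:[0]  free=[F............]
after create(b) → b:[1], d:[0]  free=[FF...........]
after unlink(d) → b:[1]  free=[.F...........]
after append(b, 3) → b:[1, 0, 2, 3]  free=[FFFF.........]
after append(b, 2) → b:[1, 0, 2, 3, 4, 5]  free=[FFFFFF.......]
after append(b, 1) → b:[1, 0, 2, 3, 4, 5, 6]  free=[FFFFFFF......]

bitmap = FFFFFFF......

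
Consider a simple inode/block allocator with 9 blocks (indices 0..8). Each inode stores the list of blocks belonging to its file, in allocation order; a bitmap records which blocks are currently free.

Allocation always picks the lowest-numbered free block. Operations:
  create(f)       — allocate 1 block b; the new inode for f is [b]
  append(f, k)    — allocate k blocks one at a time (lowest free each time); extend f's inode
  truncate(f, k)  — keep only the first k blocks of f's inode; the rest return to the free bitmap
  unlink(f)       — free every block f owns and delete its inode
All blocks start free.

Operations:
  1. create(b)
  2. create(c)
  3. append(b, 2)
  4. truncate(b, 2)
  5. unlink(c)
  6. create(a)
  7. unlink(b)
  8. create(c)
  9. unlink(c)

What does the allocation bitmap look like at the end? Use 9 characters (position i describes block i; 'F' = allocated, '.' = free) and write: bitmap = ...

bitmap = .F.......

after create(b) → b:[0]  free=[F........]
after create(c) → b:[0], c:[1]  free=[FF.......]
after append(b, 2) → b:[0, 2, 3], c:[1]  free=[FFFF.....]
after truncate(b, 2) → b:[0, 2], c:[1]  free=[FFF......]
after unlink(c) → b:[0, 2]  free=[F.F......]
after create(a) → a:[1], b:[0, 2]  free=[FFF......]
after unlink(b) → a:[1]  free=[.F.......]
after create(c) → a:[1], c:[0]  free=[FF.......]
after unlink(c) → a:[1]  free=[.F.......]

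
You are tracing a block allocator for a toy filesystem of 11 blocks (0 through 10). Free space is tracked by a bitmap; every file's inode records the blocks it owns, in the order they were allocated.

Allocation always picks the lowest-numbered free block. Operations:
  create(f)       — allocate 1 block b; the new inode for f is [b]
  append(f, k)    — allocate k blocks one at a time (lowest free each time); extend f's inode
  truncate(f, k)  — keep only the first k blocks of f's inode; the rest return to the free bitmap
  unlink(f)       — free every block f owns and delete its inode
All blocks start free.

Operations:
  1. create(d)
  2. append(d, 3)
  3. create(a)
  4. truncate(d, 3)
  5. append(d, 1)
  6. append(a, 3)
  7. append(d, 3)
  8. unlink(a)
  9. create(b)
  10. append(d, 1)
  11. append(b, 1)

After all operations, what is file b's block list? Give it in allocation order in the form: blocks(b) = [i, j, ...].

create(d): bitmap=F.......... | d=[0]
append(d, 3): bitmap=FFFF....... | d=[0, 1, 2, 3]
create(a): bitmap=FFFFF...... | a=[4] d=[0, 1, 2, 3]
truncate(d, 3): bitmap=FFF.F...... | a=[4] d=[0, 1, 2]
append(d, 1): bitmap=FFFFF...... | a=[4] d=[0, 1, 2, 3]
append(a, 3): bitmap=FFFFFFFF... | a=[4, 5, 6, 7] d=[0, 1, 2, 3]
append(d, 3): bitmap=FFFFFFFFFFF | a=[4, 5, 6, 7] d=[0, 1, 2, 3, 8, 9, 10]
unlink(a): bitmap=FFFF....FFF | d=[0, 1, 2, 3, 8, 9, 10]
create(b): bitmap=FFFFF...FFF | b=[4] d=[0, 1, 2, 3, 8, 9, 10]
append(d, 1): bitmap=FFFFFF..FFF | b=[4] d=[0, 1, 2, 3, 8, 9, 10, 5]
append(b, 1): bitmap=FFFFFFF.FFF | b=[4, 6] d=[0, 1, 2, 3, 8, 9, 10, 5]

blocks(b) = [4, 6]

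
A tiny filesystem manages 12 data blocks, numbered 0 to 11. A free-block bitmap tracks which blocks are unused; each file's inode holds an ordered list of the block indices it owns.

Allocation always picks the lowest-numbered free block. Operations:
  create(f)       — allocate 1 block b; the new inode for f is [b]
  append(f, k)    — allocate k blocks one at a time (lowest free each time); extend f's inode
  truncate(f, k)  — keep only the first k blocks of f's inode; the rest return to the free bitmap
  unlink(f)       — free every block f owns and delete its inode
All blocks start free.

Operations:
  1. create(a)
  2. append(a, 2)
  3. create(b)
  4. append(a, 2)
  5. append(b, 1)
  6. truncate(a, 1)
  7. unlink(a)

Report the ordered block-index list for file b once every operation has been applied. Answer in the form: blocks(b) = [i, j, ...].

blocks(b) = [3, 6]

create(a): bitmap=F........... | a=[0]
append(a, 2): bitmap=FFF......... | a=[0, 1, 2]
create(b): bitmap=FFFF........ | a=[0, 1, 2] b=[3]
append(a, 2): bitmap=FFFFFF...... | a=[0, 1, 2, 4, 5] b=[3]
append(b, 1): bitmap=FFFFFFF..... | a=[0, 1, 2, 4, 5] b=[3, 6]
truncate(a, 1): bitmap=F..F..F..... | a=[0] b=[3, 6]
unlink(a): bitmap=...F..F..... | b=[3, 6]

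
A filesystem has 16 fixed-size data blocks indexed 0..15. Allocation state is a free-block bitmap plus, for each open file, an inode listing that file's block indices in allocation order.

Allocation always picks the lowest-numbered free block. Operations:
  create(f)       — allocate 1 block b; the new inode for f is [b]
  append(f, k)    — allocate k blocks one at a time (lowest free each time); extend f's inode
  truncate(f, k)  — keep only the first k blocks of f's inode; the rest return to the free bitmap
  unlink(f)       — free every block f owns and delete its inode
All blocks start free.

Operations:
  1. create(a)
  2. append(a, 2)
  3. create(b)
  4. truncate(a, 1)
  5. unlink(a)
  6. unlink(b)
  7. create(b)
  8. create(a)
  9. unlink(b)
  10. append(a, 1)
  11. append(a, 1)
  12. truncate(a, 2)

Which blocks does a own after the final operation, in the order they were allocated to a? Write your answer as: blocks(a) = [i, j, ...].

blocks(a) = [1, 0]

create(a): bitmap=F............... | a=[0]
append(a, 2): bitmap=FFF............. | a=[0, 1, 2]
create(b): bitmap=FFFF............ | a=[0, 1, 2] b=[3]
truncate(a, 1): bitmap=F..F............ | a=[0] b=[3]
unlink(a): bitmap=...F............ | b=[3]
unlink(b): bitmap=................ | 
create(b): bitmap=F............... | b=[0]
create(a): bitmap=FF.............. | a=[1] b=[0]
unlink(b): bitmap=.F.............. | a=[1]
append(a, 1): bitmap=FF.............. | a=[1, 0]
append(a, 1): bitmap=FFF............. | a=[1, 0, 2]
truncate(a, 2): bitmap=FF.............. | a=[1, 0]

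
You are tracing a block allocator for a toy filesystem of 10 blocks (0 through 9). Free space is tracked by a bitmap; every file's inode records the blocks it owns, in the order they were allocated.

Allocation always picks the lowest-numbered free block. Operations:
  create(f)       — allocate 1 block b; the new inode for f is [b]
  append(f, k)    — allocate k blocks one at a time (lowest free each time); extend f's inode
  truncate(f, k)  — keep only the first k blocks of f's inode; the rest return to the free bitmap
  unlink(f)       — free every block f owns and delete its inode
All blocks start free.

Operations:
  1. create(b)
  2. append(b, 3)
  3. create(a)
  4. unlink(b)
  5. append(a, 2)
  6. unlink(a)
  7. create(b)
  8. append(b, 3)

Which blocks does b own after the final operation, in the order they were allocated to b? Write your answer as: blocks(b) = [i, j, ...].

create(b): bitmap=F......... | b=[0]
append(b, 3): bitmap=FFFF...... | b=[0, 1, 2, 3]
create(a): bitmap=FFFFF..... | a=[4] b=[0, 1, 2, 3]
unlink(b): bitmap=....F..... | a=[4]
append(a, 2): bitmap=FF..F..... | a=[4, 0, 1]
unlink(a): bitmap=.......... | 
create(b): bitmap=F......... | b=[0]
append(b, 3): bitmap=FFFF...... | b=[0, 1, 2, 3]

blocks(b) = [0, 1, 2, 3]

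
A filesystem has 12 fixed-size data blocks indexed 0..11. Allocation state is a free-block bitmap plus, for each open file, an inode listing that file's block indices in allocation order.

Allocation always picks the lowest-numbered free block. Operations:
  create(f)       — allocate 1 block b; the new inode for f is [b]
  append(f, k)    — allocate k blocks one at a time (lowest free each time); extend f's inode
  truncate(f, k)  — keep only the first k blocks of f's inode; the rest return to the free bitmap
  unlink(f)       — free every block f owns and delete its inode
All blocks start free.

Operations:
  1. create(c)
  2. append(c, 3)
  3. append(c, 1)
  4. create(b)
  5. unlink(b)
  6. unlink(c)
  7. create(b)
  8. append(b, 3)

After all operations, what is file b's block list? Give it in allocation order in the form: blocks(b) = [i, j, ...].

blocks(b) = [0, 1, 2, 3]

[1] create(c) — c=0 (map F...........)
[2] append(c, 3) — c=0,1,2,3 (map FFFF........)
[3] append(c, 1) — c=0,1,2,3,4 (map FFFFF.......)
[4] create(b) — b=5 c=0,1,2,3,4 (map FFFFFF......)
[5] unlink(b) — c=0,1,2,3,4 (map FFFFF.......)
[6] unlink(c) —  (map ............)
[7] create(b) — b=0 (map F...........)
[8] append(b, 3) — b=0,1,2,3 (map FFFF........)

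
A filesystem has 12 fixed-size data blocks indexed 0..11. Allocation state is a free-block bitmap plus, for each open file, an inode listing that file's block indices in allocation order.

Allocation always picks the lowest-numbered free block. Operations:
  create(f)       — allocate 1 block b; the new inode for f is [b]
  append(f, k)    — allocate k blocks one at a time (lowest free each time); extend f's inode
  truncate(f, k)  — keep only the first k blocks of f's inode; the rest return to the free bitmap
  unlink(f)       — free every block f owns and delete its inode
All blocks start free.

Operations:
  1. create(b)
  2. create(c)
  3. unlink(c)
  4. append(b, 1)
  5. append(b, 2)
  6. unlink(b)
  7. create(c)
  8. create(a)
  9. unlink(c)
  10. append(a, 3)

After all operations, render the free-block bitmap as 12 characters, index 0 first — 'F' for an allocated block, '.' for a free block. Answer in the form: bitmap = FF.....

bitmap = FFFF........

after create(b) → b:[0]  free=[F...........]
after create(c) → b:[0], c:[1]  free=[FF..........]
after unlink(c) → b:[0]  free=[F...........]
after append(b, 1) → b:[0, 1]  free=[FF..........]
after append(b, 2) → b:[0, 1, 2, 3]  free=[FFFF........]
after unlink(b) →   free=[............]
after create(c) → c:[0]  free=[F...........]
after create(a) → a:[1], c:[0]  free=[FF..........]
after unlink(c) → a:[1]  free=[.F..........]
after append(a, 3) → a:[1, 0, 2, 3]  free=[FFFF........]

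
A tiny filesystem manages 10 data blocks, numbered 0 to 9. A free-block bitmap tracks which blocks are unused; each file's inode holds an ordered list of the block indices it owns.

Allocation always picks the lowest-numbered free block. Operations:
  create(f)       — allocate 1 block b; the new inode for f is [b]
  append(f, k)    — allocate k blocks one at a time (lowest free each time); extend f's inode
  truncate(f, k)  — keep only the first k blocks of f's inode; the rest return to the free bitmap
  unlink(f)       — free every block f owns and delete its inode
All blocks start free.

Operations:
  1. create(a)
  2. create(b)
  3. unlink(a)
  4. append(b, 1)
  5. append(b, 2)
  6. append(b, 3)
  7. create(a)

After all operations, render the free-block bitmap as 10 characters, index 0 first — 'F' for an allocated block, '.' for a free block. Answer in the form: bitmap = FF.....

create(a): bitmap=F......... | a=[0]
create(b): bitmap=FF........ | a=[0] b=[1]
unlink(a): bitmap=.F........ | b=[1]
append(b, 1): bitmap=FF........ | b=[1, 0]
append(b, 2): bitmap=FFFF...... | b=[1, 0, 2, 3]
append(b, 3): bitmap=FFFFFFF... | b=[1, 0, 2, 3, 4, 5, 6]
create(a): bitmap=FFFFFFFF.. | a=[7] b=[1, 0, 2, 3, 4, 5, 6]

bitmap = FFFFFFFF..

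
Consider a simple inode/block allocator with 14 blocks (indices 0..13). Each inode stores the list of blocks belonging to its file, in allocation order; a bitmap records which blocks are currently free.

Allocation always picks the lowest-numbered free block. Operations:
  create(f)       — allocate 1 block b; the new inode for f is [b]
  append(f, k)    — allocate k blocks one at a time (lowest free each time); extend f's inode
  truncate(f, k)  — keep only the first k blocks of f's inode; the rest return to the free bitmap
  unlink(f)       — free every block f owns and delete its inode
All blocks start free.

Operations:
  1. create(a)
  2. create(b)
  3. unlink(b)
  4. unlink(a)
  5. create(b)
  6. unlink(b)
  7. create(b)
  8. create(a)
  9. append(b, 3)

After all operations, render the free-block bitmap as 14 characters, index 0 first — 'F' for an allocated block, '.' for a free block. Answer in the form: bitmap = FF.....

[1] create(a) — a=0 (map F.............)
[2] create(b) — a=0 b=1 (map FF............)
[3] unlink(b) — a=0 (map F.............)
[4] unlink(a) —  (map ..............)
[5] create(b) — b=0 (map F.............)
[6] unlink(b) —  (map ..............)
[7] create(b) — b=0 (map F.............)
[8] create(a) — a=1 b=0 (map FF............)
[9] append(b, 3) — a=1 b=0,2,3,4 (map FFFFF.........)

bitmap = FFFFF.........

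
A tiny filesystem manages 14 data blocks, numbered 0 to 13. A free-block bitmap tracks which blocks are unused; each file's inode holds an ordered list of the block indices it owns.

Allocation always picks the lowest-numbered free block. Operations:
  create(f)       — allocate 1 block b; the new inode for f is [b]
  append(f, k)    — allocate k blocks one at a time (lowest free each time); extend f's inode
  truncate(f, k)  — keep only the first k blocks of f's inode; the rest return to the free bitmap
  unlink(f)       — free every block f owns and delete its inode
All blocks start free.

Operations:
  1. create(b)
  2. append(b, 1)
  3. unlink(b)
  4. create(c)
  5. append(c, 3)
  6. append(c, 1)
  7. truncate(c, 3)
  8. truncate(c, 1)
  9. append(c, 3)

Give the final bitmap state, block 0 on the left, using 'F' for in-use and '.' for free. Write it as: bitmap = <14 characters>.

bitmap = FFFF..........

[1] create(b) — b=0 (map F.............)
[2] append(b, 1) — b=0,1 (map FF............)
[3] unlink(b) —  (map ..............)
[4] create(c) — c=0 (map F.............)
[5] append(c, 3) — c=0,1,2,3 (map FFFF..........)
[6] append(c, 1) — c=0,1,2,3,4 (map FFFFF.........)
[7] truncate(c, 3) — c=0,1,2 (map FFF...........)
[8] truncate(c, 1) — c=0 (map F.............)
[9] append(c, 3) — c=0,1,2,3 (map FFFF..........)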